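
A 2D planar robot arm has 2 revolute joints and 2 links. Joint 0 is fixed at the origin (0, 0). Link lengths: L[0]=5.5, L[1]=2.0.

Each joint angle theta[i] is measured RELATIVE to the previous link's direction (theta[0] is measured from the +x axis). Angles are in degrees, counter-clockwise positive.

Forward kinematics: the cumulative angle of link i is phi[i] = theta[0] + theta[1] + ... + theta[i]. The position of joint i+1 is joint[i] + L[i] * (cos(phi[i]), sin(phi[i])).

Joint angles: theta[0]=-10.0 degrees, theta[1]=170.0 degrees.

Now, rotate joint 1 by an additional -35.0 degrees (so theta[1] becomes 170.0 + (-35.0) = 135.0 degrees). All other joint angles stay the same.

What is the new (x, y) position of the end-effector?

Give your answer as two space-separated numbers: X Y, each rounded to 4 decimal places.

Answer: 4.2693 0.6832

Derivation:
joint[0] = (0.0000, 0.0000)  (base)
link 0: phi[0] = -10 = -10 deg
  cos(-10 deg) = 0.9848, sin(-10 deg) = -0.1736
  joint[1] = (0.0000, 0.0000) + 5.5 * (0.9848, -0.1736) = (0.0000 + 5.4164, 0.0000 + -0.9551) = (5.4164, -0.9551)
link 1: phi[1] = -10 + 135 = 125 deg
  cos(125 deg) = -0.5736, sin(125 deg) = 0.8192
  joint[2] = (5.4164, -0.9551) + 2 * (-0.5736, 0.8192) = (5.4164 + -1.1472, -0.9551 + 1.6383) = (4.2693, 0.6832)
End effector: (4.2693, 0.6832)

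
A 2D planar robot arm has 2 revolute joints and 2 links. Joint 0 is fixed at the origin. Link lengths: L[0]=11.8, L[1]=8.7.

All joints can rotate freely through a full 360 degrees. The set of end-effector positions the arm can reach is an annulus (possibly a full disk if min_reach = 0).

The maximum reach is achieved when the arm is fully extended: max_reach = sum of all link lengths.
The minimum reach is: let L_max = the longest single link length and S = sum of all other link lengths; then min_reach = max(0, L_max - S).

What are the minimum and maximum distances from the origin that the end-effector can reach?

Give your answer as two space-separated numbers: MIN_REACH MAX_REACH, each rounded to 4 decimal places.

Link lengths: [11.8, 8.7]
max_reach = 11.8 + 8.7 = 20.5
L_max = max([11.8, 8.7]) = 11.8
S (sum of others) = 20.5 - 11.8 = 8.7
min_reach = max(0, 11.8 - 8.7) = max(0, 3.1) = 3.1

Answer: 3.1000 20.5000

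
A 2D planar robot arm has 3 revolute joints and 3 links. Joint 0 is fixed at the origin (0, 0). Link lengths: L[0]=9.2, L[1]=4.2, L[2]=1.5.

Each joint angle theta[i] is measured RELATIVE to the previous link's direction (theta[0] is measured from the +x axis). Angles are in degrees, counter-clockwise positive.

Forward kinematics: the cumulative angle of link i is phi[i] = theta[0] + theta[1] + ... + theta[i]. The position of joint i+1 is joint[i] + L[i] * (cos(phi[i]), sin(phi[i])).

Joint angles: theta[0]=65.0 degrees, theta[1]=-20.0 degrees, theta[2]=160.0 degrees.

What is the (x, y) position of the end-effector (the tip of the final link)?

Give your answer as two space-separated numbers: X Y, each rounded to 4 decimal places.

Answer: 5.4985 10.6740

Derivation:
joint[0] = (0.0000, 0.0000)  (base)
link 0: phi[0] = 65 = 65 deg
  cos(65 deg) = 0.4226, sin(65 deg) = 0.9063
  joint[1] = (0.0000, 0.0000) + 9.2 * (0.4226, 0.9063) = (0.0000 + 3.8881, 0.0000 + 8.3380) = (3.8881, 8.3380)
link 1: phi[1] = 65 + -20 = 45 deg
  cos(45 deg) = 0.7071, sin(45 deg) = 0.7071
  joint[2] = (3.8881, 8.3380) + 4.2 * (0.7071, 0.7071) = (3.8881 + 2.9698, 8.3380 + 2.9698) = (6.8579, 11.3079)
link 2: phi[2] = 65 + -20 + 160 = 205 deg
  cos(205 deg) = -0.9063, sin(205 deg) = -0.4226
  joint[3] = (6.8579, 11.3079) + 1.5 * (-0.9063, -0.4226) = (6.8579 + -1.3595, 11.3079 + -0.6339) = (5.4985, 10.6740)
End effector: (5.4985, 10.6740)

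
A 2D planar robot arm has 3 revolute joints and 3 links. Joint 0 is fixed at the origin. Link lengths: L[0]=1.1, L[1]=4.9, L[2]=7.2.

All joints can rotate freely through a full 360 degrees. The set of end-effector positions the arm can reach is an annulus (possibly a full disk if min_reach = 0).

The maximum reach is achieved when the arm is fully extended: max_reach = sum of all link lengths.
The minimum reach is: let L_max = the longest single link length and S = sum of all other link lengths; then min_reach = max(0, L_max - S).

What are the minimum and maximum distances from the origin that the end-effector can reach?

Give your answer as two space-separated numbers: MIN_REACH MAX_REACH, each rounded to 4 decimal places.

Link lengths: [1.1, 4.9, 7.2]
max_reach = 1.1 + 4.9 + 7.2 = 13.2
L_max = max([1.1, 4.9, 7.2]) = 7.2
S (sum of others) = 13.2 - 7.2 = 6
min_reach = max(0, 7.2 - 6) = max(0, 1.2) = 1.2

Answer: 1.2000 13.2000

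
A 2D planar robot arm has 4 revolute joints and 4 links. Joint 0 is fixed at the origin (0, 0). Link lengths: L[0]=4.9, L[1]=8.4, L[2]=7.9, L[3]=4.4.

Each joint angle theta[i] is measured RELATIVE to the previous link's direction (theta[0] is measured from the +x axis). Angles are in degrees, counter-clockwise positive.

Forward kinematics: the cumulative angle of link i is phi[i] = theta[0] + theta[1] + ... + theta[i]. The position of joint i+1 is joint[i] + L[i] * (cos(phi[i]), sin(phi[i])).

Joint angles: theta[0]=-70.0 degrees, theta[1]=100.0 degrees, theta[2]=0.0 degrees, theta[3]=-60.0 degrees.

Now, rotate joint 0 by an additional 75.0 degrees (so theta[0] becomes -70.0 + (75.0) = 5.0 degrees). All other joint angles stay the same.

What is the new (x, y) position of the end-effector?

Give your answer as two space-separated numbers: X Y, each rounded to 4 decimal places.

joint[0] = (0.0000, 0.0000)  (base)
link 0: phi[0] = 5 = 5 deg
  cos(5 deg) = 0.9962, sin(5 deg) = 0.0872
  joint[1] = (0.0000, 0.0000) + 4.9 * (0.9962, 0.0872) = (0.0000 + 4.8814, 0.0000 + 0.4271) = (4.8814, 0.4271)
link 1: phi[1] = 5 + 100 = 105 deg
  cos(105 deg) = -0.2588, sin(105 deg) = 0.9659
  joint[2] = (4.8814, 0.4271) + 8.4 * (-0.2588, 0.9659) = (4.8814 + -2.1741, 0.4271 + 8.1138) = (2.7073, 8.5408)
link 2: phi[2] = 5 + 100 + 0 = 105 deg
  cos(105 deg) = -0.2588, sin(105 deg) = 0.9659
  joint[3] = (2.7073, 8.5408) + 7.9 * (-0.2588, 0.9659) = (2.7073 + -2.0447, 8.5408 + 7.6308) = (0.6626, 16.1717)
link 3: phi[3] = 5 + 100 + 0 + -60 = 45 deg
  cos(45 deg) = 0.7071, sin(45 deg) = 0.7071
  joint[4] = (0.6626, 16.1717) + 4.4 * (0.7071, 0.7071) = (0.6626 + 3.1113, 16.1717 + 3.1113) = (3.7739, 19.2829)
End effector: (3.7739, 19.2829)

Answer: 3.7739 19.2829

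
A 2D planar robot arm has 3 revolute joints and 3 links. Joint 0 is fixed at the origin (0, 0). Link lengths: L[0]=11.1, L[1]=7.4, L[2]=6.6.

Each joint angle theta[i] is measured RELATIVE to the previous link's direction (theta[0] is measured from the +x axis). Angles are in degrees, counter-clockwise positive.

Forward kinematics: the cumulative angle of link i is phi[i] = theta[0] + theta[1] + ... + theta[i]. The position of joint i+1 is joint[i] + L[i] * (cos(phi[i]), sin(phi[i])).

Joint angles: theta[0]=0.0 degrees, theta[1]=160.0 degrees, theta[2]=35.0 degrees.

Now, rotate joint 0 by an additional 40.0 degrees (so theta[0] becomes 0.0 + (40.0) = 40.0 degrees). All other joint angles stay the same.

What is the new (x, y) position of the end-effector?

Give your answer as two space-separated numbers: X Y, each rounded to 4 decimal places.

joint[0] = (0.0000, 0.0000)  (base)
link 0: phi[0] = 40 = 40 deg
  cos(40 deg) = 0.7660, sin(40 deg) = 0.6428
  joint[1] = (0.0000, 0.0000) + 11.1 * (0.7660, 0.6428) = (0.0000 + 8.5031, 0.0000 + 7.1349) = (8.5031, 7.1349)
link 1: phi[1] = 40 + 160 = 200 deg
  cos(200 deg) = -0.9397, sin(200 deg) = -0.3420
  joint[2] = (8.5031, 7.1349) + 7.4 * (-0.9397, -0.3420) = (8.5031 + -6.9537, 7.1349 + -2.5309) = (1.5494, 4.6040)
link 2: phi[2] = 40 + 160 + 35 = 235 deg
  cos(235 deg) = -0.5736, sin(235 deg) = -0.8192
  joint[3] = (1.5494, 4.6040) + 6.6 * (-0.5736, -0.8192) = (1.5494 + -3.7856, 4.6040 + -5.4064) = (-2.2362, -0.8024)
End effector: (-2.2362, -0.8024)

Answer: -2.2362 -0.8024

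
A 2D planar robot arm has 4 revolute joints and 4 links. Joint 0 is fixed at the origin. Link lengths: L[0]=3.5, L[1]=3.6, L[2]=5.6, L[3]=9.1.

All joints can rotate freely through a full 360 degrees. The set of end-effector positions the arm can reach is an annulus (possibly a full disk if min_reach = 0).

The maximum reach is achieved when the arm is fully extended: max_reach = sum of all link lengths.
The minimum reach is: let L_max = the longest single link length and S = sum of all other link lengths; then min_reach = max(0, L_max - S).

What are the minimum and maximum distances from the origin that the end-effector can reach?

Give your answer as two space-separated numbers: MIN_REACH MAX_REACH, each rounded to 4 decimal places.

Answer: 0.0000 21.8000

Derivation:
Link lengths: [3.5, 3.6, 5.6, 9.1]
max_reach = 3.5 + 3.6 + 5.6 + 9.1 = 21.8
L_max = max([3.5, 3.6, 5.6, 9.1]) = 9.1
S (sum of others) = 21.8 - 9.1 = 12.7
min_reach = max(0, 9.1 - 12.7) = max(0, -3.6) = 0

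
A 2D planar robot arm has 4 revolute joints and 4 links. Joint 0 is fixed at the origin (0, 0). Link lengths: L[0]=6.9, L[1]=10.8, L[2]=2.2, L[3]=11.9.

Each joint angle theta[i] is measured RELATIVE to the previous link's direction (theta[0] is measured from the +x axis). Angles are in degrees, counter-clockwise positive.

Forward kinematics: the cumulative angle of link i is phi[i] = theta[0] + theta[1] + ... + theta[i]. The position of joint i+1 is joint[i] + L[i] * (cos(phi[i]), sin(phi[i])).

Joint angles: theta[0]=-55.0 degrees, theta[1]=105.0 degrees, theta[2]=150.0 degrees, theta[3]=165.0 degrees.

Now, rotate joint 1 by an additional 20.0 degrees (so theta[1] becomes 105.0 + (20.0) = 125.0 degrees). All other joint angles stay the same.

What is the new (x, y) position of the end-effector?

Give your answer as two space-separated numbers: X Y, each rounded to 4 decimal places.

joint[0] = (0.0000, 0.0000)  (base)
link 0: phi[0] = -55 = -55 deg
  cos(-55 deg) = 0.5736, sin(-55 deg) = -0.8192
  joint[1] = (0.0000, 0.0000) + 6.9 * (0.5736, -0.8192) = (0.0000 + 3.9577, 0.0000 + -5.6521) = (3.9577, -5.6521)
link 1: phi[1] = -55 + 125 = 70 deg
  cos(70 deg) = 0.3420, sin(70 deg) = 0.9397
  joint[2] = (3.9577, -5.6521) + 10.8 * (0.3420, 0.9397) = (3.9577 + 3.6938, -5.6521 + 10.1487) = (7.6515, 4.4965)
link 2: phi[2] = -55 + 125 + 150 = 220 deg
  cos(220 deg) = -0.7660, sin(220 deg) = -0.6428
  joint[3] = (7.6515, 4.4965) + 2.2 * (-0.7660, -0.6428) = (7.6515 + -1.6853, 4.4965 + -1.4141) = (5.9662, 3.0824)
link 3: phi[3] = -55 + 125 + 150 + 165 = 385 deg
  cos(385 deg) = 0.9063, sin(385 deg) = 0.4226
  joint[4] = (5.9662, 3.0824) + 11.9 * (0.9063, 0.4226) = (5.9662 + 10.7851, 3.0824 + 5.0292) = (16.7513, 8.1116)
End effector: (16.7513, 8.1116)

Answer: 16.7513 8.1116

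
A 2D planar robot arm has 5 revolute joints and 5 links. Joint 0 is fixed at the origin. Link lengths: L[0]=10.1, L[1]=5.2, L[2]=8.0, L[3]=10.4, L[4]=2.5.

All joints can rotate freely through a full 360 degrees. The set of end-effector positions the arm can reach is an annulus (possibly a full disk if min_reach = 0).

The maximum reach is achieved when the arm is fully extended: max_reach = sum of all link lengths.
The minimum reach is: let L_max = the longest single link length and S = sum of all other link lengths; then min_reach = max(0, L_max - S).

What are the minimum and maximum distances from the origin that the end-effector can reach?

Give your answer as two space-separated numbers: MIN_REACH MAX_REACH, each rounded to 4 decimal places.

Link lengths: [10.1, 5.2, 8.0, 10.4, 2.5]
max_reach = 10.1 + 5.2 + 8 + 10.4 + 2.5 = 36.2
L_max = max([10.1, 5.2, 8.0, 10.4, 2.5]) = 10.4
S (sum of others) = 36.2 - 10.4 = 25.8
min_reach = max(0, 10.4 - 25.8) = max(0, -15.4) = 0

Answer: 0.0000 36.2000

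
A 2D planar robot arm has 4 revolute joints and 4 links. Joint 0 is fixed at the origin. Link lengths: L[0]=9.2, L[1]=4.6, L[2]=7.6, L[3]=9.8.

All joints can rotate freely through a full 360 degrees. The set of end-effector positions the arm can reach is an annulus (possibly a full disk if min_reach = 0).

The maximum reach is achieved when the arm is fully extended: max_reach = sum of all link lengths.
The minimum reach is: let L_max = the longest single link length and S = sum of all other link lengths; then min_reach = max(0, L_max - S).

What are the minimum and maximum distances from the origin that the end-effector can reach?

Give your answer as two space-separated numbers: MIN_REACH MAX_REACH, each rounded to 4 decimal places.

Link lengths: [9.2, 4.6, 7.6, 9.8]
max_reach = 9.2 + 4.6 + 7.6 + 9.8 = 31.2
L_max = max([9.2, 4.6, 7.6, 9.8]) = 9.8
S (sum of others) = 31.2 - 9.8 = 21.4
min_reach = max(0, 9.8 - 21.4) = max(0, -11.6) = 0

Answer: 0.0000 31.2000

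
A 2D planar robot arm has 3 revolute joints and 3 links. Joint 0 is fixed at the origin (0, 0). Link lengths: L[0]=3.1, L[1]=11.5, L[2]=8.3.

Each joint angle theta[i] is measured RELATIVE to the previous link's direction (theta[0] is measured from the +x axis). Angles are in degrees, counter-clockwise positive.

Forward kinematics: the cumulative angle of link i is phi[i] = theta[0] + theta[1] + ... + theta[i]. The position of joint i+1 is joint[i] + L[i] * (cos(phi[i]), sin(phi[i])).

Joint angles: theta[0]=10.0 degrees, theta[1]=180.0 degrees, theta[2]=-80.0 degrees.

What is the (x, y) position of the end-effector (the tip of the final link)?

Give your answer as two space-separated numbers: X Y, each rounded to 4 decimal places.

Answer: -11.1112 6.3408

Derivation:
joint[0] = (0.0000, 0.0000)  (base)
link 0: phi[0] = 10 = 10 deg
  cos(10 deg) = 0.9848, sin(10 deg) = 0.1736
  joint[1] = (0.0000, 0.0000) + 3.1 * (0.9848, 0.1736) = (0.0000 + 3.0529, 0.0000 + 0.5383) = (3.0529, 0.5383)
link 1: phi[1] = 10 + 180 = 190 deg
  cos(190 deg) = -0.9848, sin(190 deg) = -0.1736
  joint[2] = (3.0529, 0.5383) + 11.5 * (-0.9848, -0.1736) = (3.0529 + -11.3253, 0.5383 + -1.9970) = (-8.2724, -1.4586)
link 2: phi[2] = 10 + 180 + -80 = 110 deg
  cos(110 deg) = -0.3420, sin(110 deg) = 0.9397
  joint[3] = (-8.2724, -1.4586) + 8.3 * (-0.3420, 0.9397) = (-8.2724 + -2.8388, -1.4586 + 7.7994) = (-11.1112, 6.3408)
End effector: (-11.1112, 6.3408)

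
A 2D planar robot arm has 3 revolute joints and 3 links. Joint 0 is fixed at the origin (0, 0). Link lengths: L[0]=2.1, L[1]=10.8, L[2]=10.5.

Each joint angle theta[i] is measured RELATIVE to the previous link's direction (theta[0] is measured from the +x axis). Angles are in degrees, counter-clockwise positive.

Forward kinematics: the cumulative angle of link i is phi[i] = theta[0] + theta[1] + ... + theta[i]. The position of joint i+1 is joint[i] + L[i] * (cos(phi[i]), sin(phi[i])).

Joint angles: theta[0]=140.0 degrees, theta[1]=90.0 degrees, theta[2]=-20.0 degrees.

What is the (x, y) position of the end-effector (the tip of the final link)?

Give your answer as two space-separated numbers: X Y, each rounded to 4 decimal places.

Answer: -17.6441 -12.1734

Derivation:
joint[0] = (0.0000, 0.0000)  (base)
link 0: phi[0] = 140 = 140 deg
  cos(140 deg) = -0.7660, sin(140 deg) = 0.6428
  joint[1] = (0.0000, 0.0000) + 2.1 * (-0.7660, 0.6428) = (0.0000 + -1.6087, 0.0000 + 1.3499) = (-1.6087, 1.3499)
link 1: phi[1] = 140 + 90 = 230 deg
  cos(230 deg) = -0.6428, sin(230 deg) = -0.7660
  joint[2] = (-1.6087, 1.3499) + 10.8 * (-0.6428, -0.7660) = (-1.6087 + -6.9421, 1.3499 + -8.2733) = (-8.5508, -6.9234)
link 2: phi[2] = 140 + 90 + -20 = 210 deg
  cos(210 deg) = -0.8660, sin(210 deg) = -0.5000
  joint[3] = (-8.5508, -6.9234) + 10.5 * (-0.8660, -0.5000) = (-8.5508 + -9.0933, -6.9234 + -5.2500) = (-17.6441, -12.1734)
End effector: (-17.6441, -12.1734)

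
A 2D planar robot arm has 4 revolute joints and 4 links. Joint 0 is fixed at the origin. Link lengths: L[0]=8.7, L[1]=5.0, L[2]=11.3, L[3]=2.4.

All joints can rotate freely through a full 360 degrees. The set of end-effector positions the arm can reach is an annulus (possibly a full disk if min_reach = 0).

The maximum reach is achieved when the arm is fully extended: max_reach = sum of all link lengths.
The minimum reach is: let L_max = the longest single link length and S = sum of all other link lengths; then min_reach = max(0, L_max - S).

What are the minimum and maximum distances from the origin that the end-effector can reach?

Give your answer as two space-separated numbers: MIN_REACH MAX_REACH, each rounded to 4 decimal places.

Link lengths: [8.7, 5.0, 11.3, 2.4]
max_reach = 8.7 + 5 + 11.3 + 2.4 = 27.4
L_max = max([8.7, 5.0, 11.3, 2.4]) = 11.3
S (sum of others) = 27.4 - 11.3 = 16.1
min_reach = max(0, 11.3 - 16.1) = max(0, -4.8) = 0

Answer: 0.0000 27.4000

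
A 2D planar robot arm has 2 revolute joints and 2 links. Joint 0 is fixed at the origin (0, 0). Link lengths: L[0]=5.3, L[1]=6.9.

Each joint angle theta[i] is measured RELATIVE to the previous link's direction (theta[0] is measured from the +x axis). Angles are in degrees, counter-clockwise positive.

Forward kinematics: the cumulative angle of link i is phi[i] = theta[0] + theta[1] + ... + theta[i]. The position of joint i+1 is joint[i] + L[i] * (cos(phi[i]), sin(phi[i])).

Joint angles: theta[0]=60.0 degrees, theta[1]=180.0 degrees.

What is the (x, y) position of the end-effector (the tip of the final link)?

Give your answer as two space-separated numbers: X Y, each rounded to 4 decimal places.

Answer: -0.8000 -1.3856

Derivation:
joint[0] = (0.0000, 0.0000)  (base)
link 0: phi[0] = 60 = 60 deg
  cos(60 deg) = 0.5000, sin(60 deg) = 0.8660
  joint[1] = (0.0000, 0.0000) + 5.3 * (0.5000, 0.8660) = (0.0000 + 2.6500, 0.0000 + 4.5899) = (2.6500, 4.5899)
link 1: phi[1] = 60 + 180 = 240 deg
  cos(240 deg) = -0.5000, sin(240 deg) = -0.8660
  joint[2] = (2.6500, 4.5899) + 6.9 * (-0.5000, -0.8660) = (2.6500 + -3.4500, 4.5899 + -5.9756) = (-0.8000, -1.3856)
End effector: (-0.8000, -1.3856)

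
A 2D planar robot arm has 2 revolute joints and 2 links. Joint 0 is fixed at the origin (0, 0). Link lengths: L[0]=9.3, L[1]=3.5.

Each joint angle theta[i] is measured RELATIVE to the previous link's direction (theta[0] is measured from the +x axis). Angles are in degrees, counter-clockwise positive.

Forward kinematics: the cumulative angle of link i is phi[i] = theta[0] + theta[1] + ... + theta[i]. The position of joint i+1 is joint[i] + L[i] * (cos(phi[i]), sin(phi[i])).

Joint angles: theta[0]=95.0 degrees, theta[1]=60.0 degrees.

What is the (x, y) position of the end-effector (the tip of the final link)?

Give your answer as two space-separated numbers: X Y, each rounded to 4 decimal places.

Answer: -3.9826 10.7438

Derivation:
joint[0] = (0.0000, 0.0000)  (base)
link 0: phi[0] = 95 = 95 deg
  cos(95 deg) = -0.0872, sin(95 deg) = 0.9962
  joint[1] = (0.0000, 0.0000) + 9.3 * (-0.0872, 0.9962) = (0.0000 + -0.8105, 0.0000 + 9.2646) = (-0.8105, 9.2646)
link 1: phi[1] = 95 + 60 = 155 deg
  cos(155 deg) = -0.9063, sin(155 deg) = 0.4226
  joint[2] = (-0.8105, 9.2646) + 3.5 * (-0.9063, 0.4226) = (-0.8105 + -3.1721, 9.2646 + 1.4792) = (-3.9826, 10.7438)
End effector: (-3.9826, 10.7438)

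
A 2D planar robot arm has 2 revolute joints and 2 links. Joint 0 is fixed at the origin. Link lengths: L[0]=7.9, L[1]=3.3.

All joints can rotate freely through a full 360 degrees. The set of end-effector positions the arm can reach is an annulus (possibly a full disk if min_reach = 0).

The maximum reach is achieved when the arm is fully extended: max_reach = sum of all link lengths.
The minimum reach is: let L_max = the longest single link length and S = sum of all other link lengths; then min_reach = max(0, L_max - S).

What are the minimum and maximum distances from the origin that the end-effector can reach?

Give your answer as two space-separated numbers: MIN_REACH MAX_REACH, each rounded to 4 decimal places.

Answer: 4.6000 11.2000

Derivation:
Link lengths: [7.9, 3.3]
max_reach = 7.9 + 3.3 = 11.2
L_max = max([7.9, 3.3]) = 7.9
S (sum of others) = 11.2 - 7.9 = 3.3
min_reach = max(0, 7.9 - 3.3) = max(0, 4.6) = 4.6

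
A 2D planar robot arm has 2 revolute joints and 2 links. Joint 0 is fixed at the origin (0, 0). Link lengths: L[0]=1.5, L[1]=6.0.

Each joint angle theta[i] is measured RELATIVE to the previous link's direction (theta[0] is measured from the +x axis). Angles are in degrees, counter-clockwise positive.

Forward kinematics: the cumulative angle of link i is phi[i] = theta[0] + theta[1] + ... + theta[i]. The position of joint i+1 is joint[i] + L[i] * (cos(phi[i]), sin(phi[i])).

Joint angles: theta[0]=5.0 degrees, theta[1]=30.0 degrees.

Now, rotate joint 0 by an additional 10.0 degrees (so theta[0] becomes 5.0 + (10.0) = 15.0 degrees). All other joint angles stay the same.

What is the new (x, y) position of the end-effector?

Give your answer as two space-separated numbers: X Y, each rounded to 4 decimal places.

joint[0] = (0.0000, 0.0000)  (base)
link 0: phi[0] = 15 = 15 deg
  cos(15 deg) = 0.9659, sin(15 deg) = 0.2588
  joint[1] = (0.0000, 0.0000) + 1.5 * (0.9659, 0.2588) = (0.0000 + 1.4489, 0.0000 + 0.3882) = (1.4489, 0.3882)
link 1: phi[1] = 15 + 30 = 45 deg
  cos(45 deg) = 0.7071, sin(45 deg) = 0.7071
  joint[2] = (1.4489, 0.3882) + 6 * (0.7071, 0.7071) = (1.4489 + 4.2426, 0.3882 + 4.2426) = (5.6915, 4.6309)
End effector: (5.6915, 4.6309)

Answer: 5.6915 4.6309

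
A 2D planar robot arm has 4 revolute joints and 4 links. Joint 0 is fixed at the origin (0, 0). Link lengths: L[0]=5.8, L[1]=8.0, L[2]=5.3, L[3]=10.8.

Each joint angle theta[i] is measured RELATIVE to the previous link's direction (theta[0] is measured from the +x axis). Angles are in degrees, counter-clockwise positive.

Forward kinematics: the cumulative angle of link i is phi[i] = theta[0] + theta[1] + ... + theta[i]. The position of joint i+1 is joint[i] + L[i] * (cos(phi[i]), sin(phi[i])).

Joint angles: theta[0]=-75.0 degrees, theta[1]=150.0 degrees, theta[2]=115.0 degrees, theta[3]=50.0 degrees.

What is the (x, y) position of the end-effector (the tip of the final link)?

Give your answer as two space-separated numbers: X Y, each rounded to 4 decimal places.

joint[0] = (0.0000, 0.0000)  (base)
link 0: phi[0] = -75 = -75 deg
  cos(-75 deg) = 0.2588, sin(-75 deg) = -0.9659
  joint[1] = (0.0000, 0.0000) + 5.8 * (0.2588, -0.9659) = (0.0000 + 1.5012, 0.0000 + -5.6024) = (1.5012, -5.6024)
link 1: phi[1] = -75 + 150 = 75 deg
  cos(75 deg) = 0.2588, sin(75 deg) = 0.9659
  joint[2] = (1.5012, -5.6024) + 8 * (0.2588, 0.9659) = (1.5012 + 2.0706, -5.6024 + 7.7274) = (3.5717, 2.1250)
link 2: phi[2] = -75 + 150 + 115 = 190 deg
  cos(190 deg) = -0.9848, sin(190 deg) = -0.1736
  joint[3] = (3.5717, 2.1250) + 5.3 * (-0.9848, -0.1736) = (3.5717 + -5.2195, 2.1250 + -0.9203) = (-1.6478, 1.2047)
link 3: phi[3] = -75 + 150 + 115 + 50 = 240 deg
  cos(240 deg) = -0.5000, sin(240 deg) = -0.8660
  joint[4] = (-1.6478, 1.2047) + 10.8 * (-0.5000, -0.8660) = (-1.6478 + -5.4000, 1.2047 + -9.3531) = (-7.0478, -8.1484)
End effector: (-7.0478, -8.1484)

Answer: -7.0478 -8.1484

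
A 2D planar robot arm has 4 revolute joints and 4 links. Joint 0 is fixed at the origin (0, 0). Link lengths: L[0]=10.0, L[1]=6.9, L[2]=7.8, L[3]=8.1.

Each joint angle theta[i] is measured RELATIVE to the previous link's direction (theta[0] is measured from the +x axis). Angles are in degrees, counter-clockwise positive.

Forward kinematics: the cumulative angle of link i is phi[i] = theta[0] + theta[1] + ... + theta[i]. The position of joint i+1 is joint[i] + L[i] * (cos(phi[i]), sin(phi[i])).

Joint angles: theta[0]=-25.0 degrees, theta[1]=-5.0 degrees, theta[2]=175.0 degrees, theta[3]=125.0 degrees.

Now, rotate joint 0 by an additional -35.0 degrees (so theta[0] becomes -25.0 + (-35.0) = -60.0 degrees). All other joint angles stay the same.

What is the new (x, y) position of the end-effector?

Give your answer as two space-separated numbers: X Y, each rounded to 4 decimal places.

Answer: 0.6023 -14.2193

Derivation:
joint[0] = (0.0000, 0.0000)  (base)
link 0: phi[0] = -60 = -60 deg
  cos(-60 deg) = 0.5000, sin(-60 deg) = -0.8660
  joint[1] = (0.0000, 0.0000) + 10 * (0.5000, -0.8660) = (0.0000 + 5.0000, 0.0000 + -8.6603) = (5.0000, -8.6603)
link 1: phi[1] = -60 + -5 = -65 deg
  cos(-65 deg) = 0.4226, sin(-65 deg) = -0.9063
  joint[2] = (5.0000, -8.6603) + 6.9 * (0.4226, -0.9063) = (5.0000 + 2.9161, -8.6603 + -6.2535) = (7.9161, -14.9138)
link 2: phi[2] = -60 + -5 + 175 = 110 deg
  cos(110 deg) = -0.3420, sin(110 deg) = 0.9397
  joint[3] = (7.9161, -14.9138) + 7.8 * (-0.3420, 0.9397) = (7.9161 + -2.6678, -14.9138 + 7.3296) = (5.2483, -7.5842)
link 3: phi[3] = -60 + -5 + 175 + 125 = 235 deg
  cos(235 deg) = -0.5736, sin(235 deg) = -0.8192
  joint[4] = (5.2483, -7.5842) + 8.1 * (-0.5736, -0.8192) = (5.2483 + -4.6460, -7.5842 + -6.6351) = (0.6023, -14.2193)
End effector: (0.6023, -14.2193)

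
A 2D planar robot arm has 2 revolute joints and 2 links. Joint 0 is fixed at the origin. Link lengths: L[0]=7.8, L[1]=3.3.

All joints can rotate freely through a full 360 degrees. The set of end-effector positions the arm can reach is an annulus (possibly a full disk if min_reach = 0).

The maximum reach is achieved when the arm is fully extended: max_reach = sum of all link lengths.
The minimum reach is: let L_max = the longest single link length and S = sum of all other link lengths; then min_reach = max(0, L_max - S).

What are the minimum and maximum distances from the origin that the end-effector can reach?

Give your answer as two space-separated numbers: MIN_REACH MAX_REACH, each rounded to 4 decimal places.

Answer: 4.5000 11.1000

Derivation:
Link lengths: [7.8, 3.3]
max_reach = 7.8 + 3.3 = 11.1
L_max = max([7.8, 3.3]) = 7.8
S (sum of others) = 11.1 - 7.8 = 3.3
min_reach = max(0, 7.8 - 3.3) = max(0, 4.5) = 4.5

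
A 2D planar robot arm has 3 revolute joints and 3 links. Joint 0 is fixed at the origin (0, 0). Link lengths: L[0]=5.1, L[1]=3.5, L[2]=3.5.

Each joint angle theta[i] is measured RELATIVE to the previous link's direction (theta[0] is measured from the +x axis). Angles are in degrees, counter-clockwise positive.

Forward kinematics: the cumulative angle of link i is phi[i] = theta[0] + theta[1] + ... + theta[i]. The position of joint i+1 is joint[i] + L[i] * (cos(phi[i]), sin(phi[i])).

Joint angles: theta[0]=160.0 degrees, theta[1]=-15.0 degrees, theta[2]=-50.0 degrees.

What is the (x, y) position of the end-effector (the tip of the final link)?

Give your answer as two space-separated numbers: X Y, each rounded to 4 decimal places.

Answer: -7.9645 7.2385

Derivation:
joint[0] = (0.0000, 0.0000)  (base)
link 0: phi[0] = 160 = 160 deg
  cos(160 deg) = -0.9397, sin(160 deg) = 0.3420
  joint[1] = (0.0000, 0.0000) + 5.1 * (-0.9397, 0.3420) = (0.0000 + -4.7924, 0.0000 + 1.7443) = (-4.7924, 1.7443)
link 1: phi[1] = 160 + -15 = 145 deg
  cos(145 deg) = -0.8192, sin(145 deg) = 0.5736
  joint[2] = (-4.7924, 1.7443) + 3.5 * (-0.8192, 0.5736) = (-4.7924 + -2.8670, 1.7443 + 2.0075) = (-7.6595, 3.7518)
link 2: phi[2] = 160 + -15 + -50 = 95 deg
  cos(95 deg) = -0.0872, sin(95 deg) = 0.9962
  joint[3] = (-7.6595, 3.7518) + 3.5 * (-0.0872, 0.9962) = (-7.6595 + -0.3050, 3.7518 + 3.4867) = (-7.9645, 7.2385)
End effector: (-7.9645, 7.2385)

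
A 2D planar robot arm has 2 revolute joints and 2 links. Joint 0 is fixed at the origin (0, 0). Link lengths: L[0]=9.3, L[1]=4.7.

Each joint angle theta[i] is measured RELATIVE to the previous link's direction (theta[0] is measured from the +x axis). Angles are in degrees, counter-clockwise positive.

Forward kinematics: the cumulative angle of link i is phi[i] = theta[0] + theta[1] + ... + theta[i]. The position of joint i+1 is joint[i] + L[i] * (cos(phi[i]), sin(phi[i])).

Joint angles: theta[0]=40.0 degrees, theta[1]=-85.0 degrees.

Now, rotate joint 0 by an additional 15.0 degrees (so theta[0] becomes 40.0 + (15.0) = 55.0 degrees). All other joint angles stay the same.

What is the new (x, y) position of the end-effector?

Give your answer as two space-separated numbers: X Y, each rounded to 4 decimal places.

joint[0] = (0.0000, 0.0000)  (base)
link 0: phi[0] = 55 = 55 deg
  cos(55 deg) = 0.5736, sin(55 deg) = 0.8192
  joint[1] = (0.0000, 0.0000) + 9.3 * (0.5736, 0.8192) = (0.0000 + 5.3343, 0.0000 + 7.6181) = (5.3343, 7.6181)
link 1: phi[1] = 55 + -85 = -30 deg
  cos(-30 deg) = 0.8660, sin(-30 deg) = -0.5000
  joint[2] = (5.3343, 7.6181) + 4.7 * (0.8660, -0.5000) = (5.3343 + 4.0703, 7.6181 + -2.3500) = (9.4046, 5.2681)
End effector: (9.4046, 5.2681)

Answer: 9.4046 5.2681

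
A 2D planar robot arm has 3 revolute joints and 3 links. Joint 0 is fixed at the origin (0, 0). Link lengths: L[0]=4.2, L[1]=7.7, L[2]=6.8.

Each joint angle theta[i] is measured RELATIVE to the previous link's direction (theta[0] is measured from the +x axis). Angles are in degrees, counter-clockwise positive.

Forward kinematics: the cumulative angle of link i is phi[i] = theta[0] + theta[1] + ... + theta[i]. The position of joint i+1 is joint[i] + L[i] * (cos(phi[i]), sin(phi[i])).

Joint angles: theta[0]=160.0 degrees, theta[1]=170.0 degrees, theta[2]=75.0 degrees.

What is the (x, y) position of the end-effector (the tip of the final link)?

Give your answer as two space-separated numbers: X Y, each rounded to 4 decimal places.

joint[0] = (0.0000, 0.0000)  (base)
link 0: phi[0] = 160 = 160 deg
  cos(160 deg) = -0.9397, sin(160 deg) = 0.3420
  joint[1] = (0.0000, 0.0000) + 4.2 * (-0.9397, 0.3420) = (0.0000 + -3.9467, 0.0000 + 1.4365) = (-3.9467, 1.4365)
link 1: phi[1] = 160 + 170 = 330 deg
  cos(330 deg) = 0.8660, sin(330 deg) = -0.5000
  joint[2] = (-3.9467, 1.4365) + 7.7 * (0.8660, -0.5000) = (-3.9467 + 6.6684, 1.4365 + -3.8500) = (2.7217, -2.4135)
link 2: phi[2] = 160 + 170 + 75 = 405 deg
  cos(405 deg) = 0.7071, sin(405 deg) = 0.7071
  joint[3] = (2.7217, -2.4135) + 6.8 * (0.7071, 0.7071) = (2.7217 + 4.8083, -2.4135 + 4.8083) = (7.5300, 2.3948)
End effector: (7.5300, 2.3948)

Answer: 7.5300 2.3948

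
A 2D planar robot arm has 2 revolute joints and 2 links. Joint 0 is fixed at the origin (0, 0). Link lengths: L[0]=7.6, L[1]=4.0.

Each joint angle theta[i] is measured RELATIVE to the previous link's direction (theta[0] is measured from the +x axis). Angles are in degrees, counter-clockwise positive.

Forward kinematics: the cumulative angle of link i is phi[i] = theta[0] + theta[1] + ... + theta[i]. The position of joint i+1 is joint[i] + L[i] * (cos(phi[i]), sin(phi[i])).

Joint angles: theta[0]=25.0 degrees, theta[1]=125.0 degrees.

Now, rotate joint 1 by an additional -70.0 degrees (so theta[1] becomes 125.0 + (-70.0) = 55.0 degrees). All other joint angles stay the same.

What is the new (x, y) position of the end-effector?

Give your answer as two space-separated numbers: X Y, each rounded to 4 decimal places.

joint[0] = (0.0000, 0.0000)  (base)
link 0: phi[0] = 25 = 25 deg
  cos(25 deg) = 0.9063, sin(25 deg) = 0.4226
  joint[1] = (0.0000, 0.0000) + 7.6 * (0.9063, 0.4226) = (0.0000 + 6.8879, 0.0000 + 3.2119) = (6.8879, 3.2119)
link 1: phi[1] = 25 + 55 = 80 deg
  cos(80 deg) = 0.1736, sin(80 deg) = 0.9848
  joint[2] = (6.8879, 3.2119) + 4 * (0.1736, 0.9848) = (6.8879 + 0.6946, 3.2119 + 3.9392) = (7.5825, 7.1511)
End effector: (7.5825, 7.1511)

Answer: 7.5825 7.1511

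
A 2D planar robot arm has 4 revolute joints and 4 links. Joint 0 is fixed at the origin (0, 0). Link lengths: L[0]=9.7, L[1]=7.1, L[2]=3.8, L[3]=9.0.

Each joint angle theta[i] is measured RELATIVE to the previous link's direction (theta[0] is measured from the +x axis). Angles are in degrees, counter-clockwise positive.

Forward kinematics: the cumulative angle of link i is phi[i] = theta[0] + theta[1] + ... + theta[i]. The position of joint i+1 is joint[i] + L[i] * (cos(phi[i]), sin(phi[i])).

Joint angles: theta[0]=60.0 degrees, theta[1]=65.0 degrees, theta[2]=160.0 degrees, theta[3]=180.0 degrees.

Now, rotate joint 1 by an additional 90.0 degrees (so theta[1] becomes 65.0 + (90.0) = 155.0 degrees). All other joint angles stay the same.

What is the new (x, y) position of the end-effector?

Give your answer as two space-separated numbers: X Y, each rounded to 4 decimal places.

joint[0] = (0.0000, 0.0000)  (base)
link 0: phi[0] = 60 = 60 deg
  cos(60 deg) = 0.5000, sin(60 deg) = 0.8660
  joint[1] = (0.0000, 0.0000) + 9.7 * (0.5000, 0.8660) = (0.0000 + 4.8500, 0.0000 + 8.4004) = (4.8500, 8.4004)
link 1: phi[1] = 60 + 155 = 215 deg
  cos(215 deg) = -0.8192, sin(215 deg) = -0.5736
  joint[2] = (4.8500, 8.4004) + 7.1 * (-0.8192, -0.5736) = (4.8500 + -5.8160, 8.4004 + -4.0724) = (-0.9660, 4.3281)
link 2: phi[2] = 60 + 155 + 160 = 375 deg
  cos(375 deg) = 0.9659, sin(375 deg) = 0.2588
  joint[3] = (-0.9660, 4.3281) + 3.8 * (0.9659, 0.2588) = (-0.9660 + 3.6705, 4.3281 + 0.9835) = (2.7045, 5.3116)
link 3: phi[3] = 60 + 155 + 160 + 180 = 555 deg
  cos(555 deg) = -0.9659, sin(555 deg) = -0.2588
  joint[4] = (2.7045, 5.3116) + 9 * (-0.9659, -0.2588) = (2.7045 + -8.6933, 5.3116 + -2.3294) = (-5.9888, 2.9822)
End effector: (-5.9888, 2.9822)

Answer: -5.9888 2.9822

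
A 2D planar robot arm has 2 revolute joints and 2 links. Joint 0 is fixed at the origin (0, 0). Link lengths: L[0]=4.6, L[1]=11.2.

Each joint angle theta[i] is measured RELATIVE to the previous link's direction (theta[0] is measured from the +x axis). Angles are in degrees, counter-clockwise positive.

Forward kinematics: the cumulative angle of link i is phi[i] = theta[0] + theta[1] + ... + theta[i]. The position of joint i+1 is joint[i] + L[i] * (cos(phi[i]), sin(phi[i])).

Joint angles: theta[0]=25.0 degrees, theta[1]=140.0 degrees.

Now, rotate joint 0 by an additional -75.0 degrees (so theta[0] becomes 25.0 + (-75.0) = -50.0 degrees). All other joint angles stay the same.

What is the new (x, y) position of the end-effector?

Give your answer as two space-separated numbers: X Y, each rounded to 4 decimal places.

Answer: 2.9568 7.6762

Derivation:
joint[0] = (0.0000, 0.0000)  (base)
link 0: phi[0] = -50 = -50 deg
  cos(-50 deg) = 0.6428, sin(-50 deg) = -0.7660
  joint[1] = (0.0000, 0.0000) + 4.6 * (0.6428, -0.7660) = (0.0000 + 2.9568, 0.0000 + -3.5238) = (2.9568, -3.5238)
link 1: phi[1] = -50 + 140 = 90 deg
  cos(90 deg) = 0.0000, sin(90 deg) = 1.0000
  joint[2] = (2.9568, -3.5238) + 11.2 * (0.0000, 1.0000) = (2.9568 + 0.0000, -3.5238 + 11.2000) = (2.9568, 7.6762)
End effector: (2.9568, 7.6762)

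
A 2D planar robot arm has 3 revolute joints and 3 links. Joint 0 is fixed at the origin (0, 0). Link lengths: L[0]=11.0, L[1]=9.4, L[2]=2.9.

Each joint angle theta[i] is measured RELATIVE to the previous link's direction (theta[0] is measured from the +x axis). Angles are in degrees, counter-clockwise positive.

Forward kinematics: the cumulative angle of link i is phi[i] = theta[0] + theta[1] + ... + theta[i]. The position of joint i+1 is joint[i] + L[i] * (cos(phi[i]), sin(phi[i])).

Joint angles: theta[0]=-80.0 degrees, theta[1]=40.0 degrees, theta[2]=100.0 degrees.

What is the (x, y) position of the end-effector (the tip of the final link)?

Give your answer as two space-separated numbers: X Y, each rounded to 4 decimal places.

joint[0] = (0.0000, 0.0000)  (base)
link 0: phi[0] = -80 = -80 deg
  cos(-80 deg) = 0.1736, sin(-80 deg) = -0.9848
  joint[1] = (0.0000, 0.0000) + 11 * (0.1736, -0.9848) = (0.0000 + 1.9101, 0.0000 + -10.8329) = (1.9101, -10.8329)
link 1: phi[1] = -80 + 40 = -40 deg
  cos(-40 deg) = 0.7660, sin(-40 deg) = -0.6428
  joint[2] = (1.9101, -10.8329) + 9.4 * (0.7660, -0.6428) = (1.9101 + 7.2008, -10.8329 + -6.0422) = (9.1109, -16.8751)
link 2: phi[2] = -80 + 40 + 100 = 60 deg
  cos(60 deg) = 0.5000, sin(60 deg) = 0.8660
  joint[3] = (9.1109, -16.8751) + 2.9 * (0.5000, 0.8660) = (9.1109 + 1.4500, -16.8751 + 2.5115) = (10.5609, -14.3636)
End effector: (10.5609, -14.3636)

Answer: 10.5609 -14.3636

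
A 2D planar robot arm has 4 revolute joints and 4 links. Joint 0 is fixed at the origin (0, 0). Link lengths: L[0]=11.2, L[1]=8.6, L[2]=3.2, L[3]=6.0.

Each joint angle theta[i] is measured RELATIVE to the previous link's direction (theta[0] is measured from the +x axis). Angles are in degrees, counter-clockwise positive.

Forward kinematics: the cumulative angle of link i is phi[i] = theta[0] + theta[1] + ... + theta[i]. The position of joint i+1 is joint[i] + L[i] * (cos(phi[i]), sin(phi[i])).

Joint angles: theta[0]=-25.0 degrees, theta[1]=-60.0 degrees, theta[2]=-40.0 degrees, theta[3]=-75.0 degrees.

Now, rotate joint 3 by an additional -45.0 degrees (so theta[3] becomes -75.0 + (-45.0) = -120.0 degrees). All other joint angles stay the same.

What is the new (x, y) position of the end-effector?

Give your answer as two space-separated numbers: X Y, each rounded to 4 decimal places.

joint[0] = (0.0000, 0.0000)  (base)
link 0: phi[0] = -25 = -25 deg
  cos(-25 deg) = 0.9063, sin(-25 deg) = -0.4226
  joint[1] = (0.0000, 0.0000) + 11.2 * (0.9063, -0.4226) = (0.0000 + 10.1506, 0.0000 + -4.7333) = (10.1506, -4.7333)
link 1: phi[1] = -25 + -60 = -85 deg
  cos(-85 deg) = 0.0872, sin(-85 deg) = -0.9962
  joint[2] = (10.1506, -4.7333) + 8.6 * (0.0872, -0.9962) = (10.1506 + 0.7495, -4.7333 + -8.5673) = (10.9002, -13.3006)
link 2: phi[2] = -25 + -60 + -40 = -125 deg
  cos(-125 deg) = -0.5736, sin(-125 deg) = -0.8192
  joint[3] = (10.9002, -13.3006) + 3.2 * (-0.5736, -0.8192) = (10.9002 + -1.8354, -13.3006 + -2.6213) = (9.0647, -15.9219)
link 3: phi[3] = -25 + -60 + -40 + -120 = -245 deg
  cos(-245 deg) = -0.4226, sin(-245 deg) = 0.9063
  joint[4] = (9.0647, -15.9219) + 6 * (-0.4226, 0.9063) = (9.0647 + -2.5357, -15.9219 + 5.4378) = (6.5290, -10.4840)
End effector: (6.5290, -10.4840)

Answer: 6.5290 -10.4840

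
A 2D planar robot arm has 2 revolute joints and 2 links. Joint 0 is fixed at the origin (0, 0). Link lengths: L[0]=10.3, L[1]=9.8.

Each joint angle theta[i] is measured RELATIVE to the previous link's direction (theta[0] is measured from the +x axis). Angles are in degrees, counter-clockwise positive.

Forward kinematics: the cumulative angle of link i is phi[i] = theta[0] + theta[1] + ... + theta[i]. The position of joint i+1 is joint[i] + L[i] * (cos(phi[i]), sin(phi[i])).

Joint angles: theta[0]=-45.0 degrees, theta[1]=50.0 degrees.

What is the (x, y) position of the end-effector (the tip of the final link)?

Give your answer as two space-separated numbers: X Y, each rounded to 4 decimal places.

joint[0] = (0.0000, 0.0000)  (base)
link 0: phi[0] = -45 = -45 deg
  cos(-45 deg) = 0.7071, sin(-45 deg) = -0.7071
  joint[1] = (0.0000, 0.0000) + 10.3 * (0.7071, -0.7071) = (0.0000 + 7.2832, 0.0000 + -7.2832) = (7.2832, -7.2832)
link 1: phi[1] = -45 + 50 = 5 deg
  cos(5 deg) = 0.9962, sin(5 deg) = 0.0872
  joint[2] = (7.2832, -7.2832) + 9.8 * (0.9962, 0.0872) = (7.2832 + 9.7627, -7.2832 + 0.8541) = (17.0459, -6.4291)
End effector: (17.0459, -6.4291)

Answer: 17.0459 -6.4291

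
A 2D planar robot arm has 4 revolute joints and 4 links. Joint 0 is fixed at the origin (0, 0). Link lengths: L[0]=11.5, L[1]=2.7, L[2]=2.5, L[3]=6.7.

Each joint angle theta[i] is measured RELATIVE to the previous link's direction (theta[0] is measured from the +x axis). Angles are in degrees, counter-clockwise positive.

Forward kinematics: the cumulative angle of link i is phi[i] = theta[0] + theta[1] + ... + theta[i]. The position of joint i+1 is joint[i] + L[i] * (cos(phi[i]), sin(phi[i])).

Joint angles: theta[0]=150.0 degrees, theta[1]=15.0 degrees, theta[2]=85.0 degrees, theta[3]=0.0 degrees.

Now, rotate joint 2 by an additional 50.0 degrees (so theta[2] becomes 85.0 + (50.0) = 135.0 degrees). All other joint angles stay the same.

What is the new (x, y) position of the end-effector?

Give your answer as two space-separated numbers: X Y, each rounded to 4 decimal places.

joint[0] = (0.0000, 0.0000)  (base)
link 0: phi[0] = 150 = 150 deg
  cos(150 deg) = -0.8660, sin(150 deg) = 0.5000
  joint[1] = (0.0000, 0.0000) + 11.5 * (-0.8660, 0.5000) = (0.0000 + -9.9593, 0.0000 + 5.7500) = (-9.9593, 5.7500)
link 1: phi[1] = 150 + 15 = 165 deg
  cos(165 deg) = -0.9659, sin(165 deg) = 0.2588
  joint[2] = (-9.9593, 5.7500) + 2.7 * (-0.9659, 0.2588) = (-9.9593 + -2.6080, 5.7500 + 0.6988) = (-12.5673, 6.4488)
link 2: phi[2] = 150 + 15 + 135 = 300 deg
  cos(300 deg) = 0.5000, sin(300 deg) = -0.8660
  joint[3] = (-12.5673, 6.4488) + 2.5 * (0.5000, -0.8660) = (-12.5673 + 1.2500, 6.4488 + -2.1651) = (-11.3173, 4.2837)
link 3: phi[3] = 150 + 15 + 135 + 0 = 300 deg
  cos(300 deg) = 0.5000, sin(300 deg) = -0.8660
  joint[4] = (-11.3173, 4.2837) + 6.7 * (0.5000, -0.8660) = (-11.3173 + 3.3500, 4.2837 + -5.8024) = (-7.9673, -1.5186)
End effector: (-7.9673, -1.5186)

Answer: -7.9673 -1.5186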